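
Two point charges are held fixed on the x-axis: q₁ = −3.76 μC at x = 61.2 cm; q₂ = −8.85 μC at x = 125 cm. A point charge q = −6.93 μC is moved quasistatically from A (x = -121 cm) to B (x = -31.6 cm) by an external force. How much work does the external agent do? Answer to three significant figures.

0.252 J

For quasistatic motion the external work equals the change in potential energy: W_ext = qΔV = q(V_B − V_A).
At A: distances to the source charges are 1.82 m, 2.46 m; V_A = Σ kqᵢ/rᵢ = -5.09×10⁴ V.
At B: distances to the source charges are 0.928 m, 1.57 m; V_B = Σ kqᵢ/rᵢ = -8.72×10⁴ V.
ΔV = V_B − V_A = -3.63×10⁴ V.
W_ext = qΔV = (-6.93×10⁻⁶ C)(-3.63×10⁴ V) = 0.252 J.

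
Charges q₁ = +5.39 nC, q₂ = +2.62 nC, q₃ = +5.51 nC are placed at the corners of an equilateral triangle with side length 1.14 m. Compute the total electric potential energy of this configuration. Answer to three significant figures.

The assembly work is the sum of pairwise potential energies, U = Σ_{i<j} kqᵢqⱼ/rᵢⱼ.
All three pair separations equal the side length, 1.14 m.
U = (1.11×10⁻⁷) + (2.34×10⁻⁷) + (1.14×10⁻⁷) = 4.59×10⁻⁷ J.

4.59×10⁻⁷ J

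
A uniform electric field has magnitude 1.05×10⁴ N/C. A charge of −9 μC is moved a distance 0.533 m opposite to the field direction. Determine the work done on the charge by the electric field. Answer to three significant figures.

0.0504 J

The potential change for a displacement 0.533 m opposite to the field direction is ΔV = +Ed = 5600 V.
W_field = −qΔV = 0.0504 J.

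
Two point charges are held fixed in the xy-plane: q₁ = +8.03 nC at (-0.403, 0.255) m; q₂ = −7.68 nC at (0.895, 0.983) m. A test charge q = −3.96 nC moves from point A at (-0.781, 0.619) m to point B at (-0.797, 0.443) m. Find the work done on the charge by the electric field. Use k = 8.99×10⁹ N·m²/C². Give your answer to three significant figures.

1.16×10⁻⁷ J

The work done by the electric force is W_field = −ΔU = −q(V_B − V_A) = q(V_A − V_B).
At A: distances to the source charges are 0.525 m, 1.72 m; V_A = Σ kqᵢ/rᵢ = 97.3 V.
At B: distances to the source charges are 0.437 m, 1.78 m; V_B = Σ kqᵢ/rᵢ = 126 V.
ΔV = V_B − V_A = 29.2 V.
W_field = −qΔV = −(-3.96×10⁻⁹ C)(29.2 V) = 1.16×10⁻⁷ J.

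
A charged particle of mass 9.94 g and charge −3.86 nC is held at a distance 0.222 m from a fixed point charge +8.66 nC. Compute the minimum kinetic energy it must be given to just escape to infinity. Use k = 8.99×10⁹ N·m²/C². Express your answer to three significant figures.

1.35×10⁻⁶ J

To just escape, total mechanical energy must reach zero at infinity: ½mv²_min + U = 0, so ½mv²_min = −U = |kQq|/r.
|U| = |kQq|/r = (8.99×10⁹ N·m²/C²)(8.66×10⁻⁹)(3.86×10⁻⁹)/(0.222) = 1.35×10⁻⁶ J.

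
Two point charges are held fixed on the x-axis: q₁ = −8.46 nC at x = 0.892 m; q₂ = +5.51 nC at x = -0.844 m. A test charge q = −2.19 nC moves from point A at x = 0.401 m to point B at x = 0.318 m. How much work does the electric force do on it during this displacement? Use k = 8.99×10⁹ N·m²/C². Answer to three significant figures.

5.53×10⁻⁸ J

The work done by the electric force is W_field = −ΔU = −q(V_B − V_A) = q(V_A − V_B).
At A: distances to the source charges are 0.491 m, 1.25 m; V_A = Σ kqᵢ/rᵢ = -115 V.
At B: distances to the source charges are 0.574 m, 1.16 m; V_B = Σ kqᵢ/rᵢ = -89.9 V.
ΔV = V_B − V_A = 25.2 V.
W_field = −qΔV = −(-2.19×10⁻⁹ C)(25.2 V) = 5.53×10⁻⁸ J.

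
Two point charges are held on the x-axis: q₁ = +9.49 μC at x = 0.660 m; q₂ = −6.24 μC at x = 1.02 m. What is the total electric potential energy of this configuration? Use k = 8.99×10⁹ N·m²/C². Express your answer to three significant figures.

The assembly work is the sum of pairwise potential energies, U = Σ_{i<j} kqᵢqⱼ/rᵢⱼ.
Pair separations: r₁₂ = 0.360 m.
U = (-1.48) = -1.48 J.

-1.48 J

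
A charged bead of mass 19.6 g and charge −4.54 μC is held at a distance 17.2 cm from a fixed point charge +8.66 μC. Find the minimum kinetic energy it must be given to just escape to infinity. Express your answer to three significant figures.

2.05 J

To just escape, total mechanical energy must reach zero at infinity: ½mv²_min + U = 0, so ½mv²_min = −U = |kQq|/r.
|U| = |kQq|/r = (8.99×10⁹ N·m²/C²)(8.66×10⁻⁶)(4.54×10⁻⁶)/(0.172) = 2.05 J.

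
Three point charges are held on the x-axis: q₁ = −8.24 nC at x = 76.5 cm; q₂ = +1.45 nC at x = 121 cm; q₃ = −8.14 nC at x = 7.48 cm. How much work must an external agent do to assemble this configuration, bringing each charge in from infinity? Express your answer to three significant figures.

The work to assemble the configuration equals its total potential energy, U = Σ kqᵢqⱼ/rᵢⱼ over all pairs.
Pair separations: r₁₂ = 0.445 m, r₁₃ = 0.690 m, r₂₃ = 1.14 m.
U = (-2.41×10⁻⁷) + (8.74×10⁻⁷) + (-9.35×10⁻⁸) = 5.39×10⁻⁷ J.

5.39×10⁻⁷ J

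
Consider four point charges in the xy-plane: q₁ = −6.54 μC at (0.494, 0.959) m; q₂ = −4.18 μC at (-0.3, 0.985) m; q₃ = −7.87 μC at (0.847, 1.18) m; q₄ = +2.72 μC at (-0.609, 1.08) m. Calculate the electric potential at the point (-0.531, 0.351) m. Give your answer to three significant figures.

-1.16×10⁵ V

The total potential is the scalar sum of each charge's contribution, V = Σ kqᵢ/rᵢ.
Distances from the field point to each charge: r₁ = 1.19 m, r₂ = 0.675 m, r₃ = 1.61 m, r₄ = 0.733 m.
V = k[(-6.54×10⁻⁶)/(1.19) + (-4.18×10⁻⁶)/(0.675) + (-7.87×10⁻⁶)/(1.61) + (2.72×10⁻⁶)/(0.733)] = -1.16×10⁵ V.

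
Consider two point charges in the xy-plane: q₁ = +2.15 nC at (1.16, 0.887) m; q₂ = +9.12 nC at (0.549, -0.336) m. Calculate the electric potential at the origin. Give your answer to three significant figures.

The total potential is the scalar sum of each charge's contribution, V = Σ kqᵢ/rᵢ.
Distances from the field point to each charge: r₁ = 1.46 m, r₂ = 0.644 m.
V = k[(2.15×10⁻⁹)/(1.46) + (9.12×10⁻⁹)/(0.644)] = 141 V.

141 V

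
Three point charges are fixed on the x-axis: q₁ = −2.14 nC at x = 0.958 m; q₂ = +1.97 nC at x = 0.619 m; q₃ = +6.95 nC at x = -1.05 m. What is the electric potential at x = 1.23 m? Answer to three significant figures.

Electric potential is a scalar, so the contributions from each charge add algebraically: V = Σ kqᵢ/rᵢ.
Distances from the field point to each charge: r₁ = 0.272 m, r₂ = 0.611 m, r₃ = 2.28 m.
V = k[(-2.14×10⁻⁹)/(0.272) + (1.97×10⁻⁹)/(0.611) + (6.95×10⁻⁹)/(2.28)] = -14.3 V.

-14.3 V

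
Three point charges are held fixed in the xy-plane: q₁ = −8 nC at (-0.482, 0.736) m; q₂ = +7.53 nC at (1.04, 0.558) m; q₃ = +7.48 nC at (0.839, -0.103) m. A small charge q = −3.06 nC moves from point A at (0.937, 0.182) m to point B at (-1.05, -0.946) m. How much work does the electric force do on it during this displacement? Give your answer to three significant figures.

-1.01×10⁻⁶ J

The work done by the electric force is W_field = −ΔU = −q(V_B − V_A) = q(V_A − V_B).
At A: distances to the source charges are 1.52 m, 0.390 m, 0.301 m; V_A = Σ kqᵢ/rᵢ = 350 V.
At B: distances to the source charges are 1.78 m, 2.57 m, 2.07 m; V_B = Σ kqᵢ/rᵢ = 18.3 V.
ΔV = V_B − V_A = -331 V.
W_field = −qΔV = −(-3.06×10⁻⁹ C)(-331 V) = -1.01×10⁻⁶ J.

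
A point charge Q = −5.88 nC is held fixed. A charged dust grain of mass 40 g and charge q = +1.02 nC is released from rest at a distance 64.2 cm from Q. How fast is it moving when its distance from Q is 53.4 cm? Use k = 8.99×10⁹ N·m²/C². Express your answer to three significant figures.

9.22×10⁻⁴ m/s

Only the electrostatic force acts, so mechanical energy is conserved: ½mv² = U₁ − U₂ = kQq(1/r₁ − 1/r₂).
U₁ − U₂ = (8.99×10⁹ N·m²/C²)(-5.88×10⁻⁹ C)(1.02×10⁻⁹ C)(1/0.642 − 1/0.534) = 1.70×10⁻⁸ J.
v = √(2·1.70×10⁻⁸/0.0400) = 9.22×10⁻⁴ m/s.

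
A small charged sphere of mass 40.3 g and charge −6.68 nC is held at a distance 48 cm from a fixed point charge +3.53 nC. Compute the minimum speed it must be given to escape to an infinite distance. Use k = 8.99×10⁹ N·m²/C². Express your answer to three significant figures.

To just escape, total mechanical energy must reach zero at infinity: ½mv²_min + U = 0, so ½mv²_min = −U = |kQq|/r.
|U| = |kQq|/r = (8.99×10⁹ N·m²/C²)(3.53×10⁻⁹)(6.68×10⁻⁹)/(0.480) = 4.42×10⁻⁷ J.
v_min = √(2|U|/m) = √(2·4.42×10⁻⁷/0.0403) = 4.68×10⁻³ m/s.

4.68×10⁻³ m/s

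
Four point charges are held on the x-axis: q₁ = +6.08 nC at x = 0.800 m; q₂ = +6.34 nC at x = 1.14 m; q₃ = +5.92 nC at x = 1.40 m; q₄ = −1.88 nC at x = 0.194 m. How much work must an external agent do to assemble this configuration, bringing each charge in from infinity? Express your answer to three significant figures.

2.49×10⁻⁶ J

The work to assemble the configuration equals its total potential energy, U = Σ kqᵢqⱼ/rᵢⱼ over all pairs.
Pair separations: r₁₂ = 0.340 m, r₁₃ = 0.600 m, r₁₄ = 0.606 m, r₂₃ = 0.260 m, r₂₄ = 0.946 m, r₃₄ = 1.21 m.
Summing all 6 pair terms gives U = 2.49×10⁻⁶ J.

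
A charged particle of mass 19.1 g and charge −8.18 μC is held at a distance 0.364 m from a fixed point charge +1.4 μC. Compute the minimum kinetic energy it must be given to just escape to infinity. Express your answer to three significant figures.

0.283 J

To just escape, total mechanical energy must reach zero at infinity: ½mv²_min + U = 0, so ½mv²_min = −U = |kQq|/r.
|U| = |kQq|/r = (8.99×10⁹ N·m²/C²)(1.40×10⁻⁶)(8.18×10⁻⁶)/(0.364) = 0.283 J.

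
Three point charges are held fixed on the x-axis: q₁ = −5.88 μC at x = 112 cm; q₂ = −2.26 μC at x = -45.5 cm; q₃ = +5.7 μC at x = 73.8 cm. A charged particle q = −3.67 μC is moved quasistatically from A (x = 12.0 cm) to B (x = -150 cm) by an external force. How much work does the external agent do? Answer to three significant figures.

0.0420 J

For quasistatic motion the external work equals the change in potential energy: W_ext = qΔV = q(V_B − V_A).
At A: distances to the source charges are 1.00 m, 0.575 m, 0.618 m; V_A = Σ kqᵢ/rᵢ = -5280 V.
At B: distances to the source charges are 2.62 m, 1.04 m, 2.24 m; V_B = Σ kqᵢ/rᵢ = -1.67×10⁴ V.
ΔV = V_B − V_A = -1.14×10⁴ V.
W_ext = qΔV = (-3.67×10⁻⁶ C)(-1.14×10⁴ V) = 0.0420 J.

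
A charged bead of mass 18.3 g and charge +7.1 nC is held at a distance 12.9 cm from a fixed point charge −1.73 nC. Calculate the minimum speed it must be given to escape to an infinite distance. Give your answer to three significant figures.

9.67×10⁻³ m/s

To just escape, total mechanical energy must reach zero at infinity: ½mv²_min + U = 0, so ½mv²_min = −U = |kQq|/r.
|U| = |kQq|/r = (8.99×10⁹ N·m²/C²)(1.73×10⁻⁹)(7.10×10⁻⁹)/(0.129) = 8.56×10⁻⁷ J.
v_min = √(2|U|/m) = √(2·8.56×10⁻⁷/0.0183) = 9.67×10⁻³ m/s.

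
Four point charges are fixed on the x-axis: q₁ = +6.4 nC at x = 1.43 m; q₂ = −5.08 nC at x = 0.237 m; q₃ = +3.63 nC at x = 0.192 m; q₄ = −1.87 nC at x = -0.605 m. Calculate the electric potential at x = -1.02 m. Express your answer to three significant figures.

-26.4 V

Electric potential is a scalar, so the contributions from each charge add algebraically: V = Σ kqᵢ/rᵢ.
Distances from the field point to each charge: r₁ = 2.45 m, r₂ = 1.26 m, r₃ = 1.21 m, r₄ = 0.415 m.
V = k[(6.40×10⁻⁹)/(2.45) + (-5.08×10⁻⁹)/(1.26) + (3.63×10⁻⁹)/(1.21) + (-1.87×10⁻⁹)/(0.415)] = -26.4 V.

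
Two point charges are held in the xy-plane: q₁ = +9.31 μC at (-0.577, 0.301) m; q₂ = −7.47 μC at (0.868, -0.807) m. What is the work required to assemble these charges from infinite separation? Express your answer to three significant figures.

-0.343 J

The work to assemble the configuration equals its total potential energy, U = Σ kqᵢqⱼ/rᵢⱼ over all pairs.
Pair separations: r₁₂ = 1.82 m.
U = (-0.343) = -0.343 J.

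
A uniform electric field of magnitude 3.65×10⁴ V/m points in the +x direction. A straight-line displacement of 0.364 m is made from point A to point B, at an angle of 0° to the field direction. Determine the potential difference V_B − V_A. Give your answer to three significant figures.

Only the component of displacement along E changes the potential: ΔV = −E·d·cosθ.
ΔV = −(3.65×10⁴ V/m)(0.364 m)cos0° = -1.33×10⁴ V.

-1.33×10⁴ V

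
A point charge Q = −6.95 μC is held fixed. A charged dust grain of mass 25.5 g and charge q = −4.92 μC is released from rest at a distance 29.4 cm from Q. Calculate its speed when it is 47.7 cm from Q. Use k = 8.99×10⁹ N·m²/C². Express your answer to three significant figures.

5.61 m/s

Only the electrostatic force acts, so mechanical energy is conserved: ½mv² = U₁ − U₂ = kQq(1/r₁ − 1/r₂).
U₁ − U₂ = (8.99×10⁹ N·m²/C²)(-6.95×10⁻⁶ C)(-4.92×10⁻⁶ C)(1/0.294 − 1/0.477) = 0.401 J.
v = √(2·0.401/0.0255) = 5.61 m/s.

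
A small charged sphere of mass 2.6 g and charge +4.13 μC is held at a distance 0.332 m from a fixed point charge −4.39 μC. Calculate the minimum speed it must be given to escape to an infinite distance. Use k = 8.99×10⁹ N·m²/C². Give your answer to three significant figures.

To just escape, total mechanical energy must reach zero at infinity: ½mv²_min + U = 0, so ½mv²_min = −U = |kQq|/r.
|U| = |kQq|/r = (8.99×10⁹ N·m²/C²)(4.39×10⁻⁶)(4.13×10⁻⁶)/(0.332) = 0.491 J.
v_min = √(2|U|/m) = √(2·0.491/2.60×10⁻³) = 19.4 m/s.

19.4 m/s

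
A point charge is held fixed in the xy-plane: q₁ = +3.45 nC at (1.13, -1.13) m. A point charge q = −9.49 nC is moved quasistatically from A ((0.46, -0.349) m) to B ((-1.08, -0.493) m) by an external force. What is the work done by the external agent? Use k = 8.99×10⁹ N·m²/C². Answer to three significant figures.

1.58×10⁻⁷ J

For quasistatic motion the external work equals the change in potential energy: W_ext = qΔV = q(V_B − V_A).
At A: distance to the source charge is 1.03 m; V_A = kq₁/r = 30.1 V.
At B: distance to the source charge is 2.30 m; V_B = kq₁/r = 13.5 V.
ΔV = V_B − V_A = -16.7 V.
W_ext = qΔV = (-9.49×10⁻⁹ C)(-16.7 V) = 1.58×10⁻⁷ J.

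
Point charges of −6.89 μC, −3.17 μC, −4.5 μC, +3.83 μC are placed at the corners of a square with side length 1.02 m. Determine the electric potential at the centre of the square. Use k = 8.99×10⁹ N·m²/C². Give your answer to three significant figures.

-1.34×10⁵ V

The total potential is the scalar sum of each charge's contribution, V = Σ kqᵢ/rᵢ.
The distance from each corner to the centre is a√2/2 = 0.721 m.
V = k[(-6.89×10⁻⁶)/(0.721) + (-3.17×10⁻⁶)/(0.721) + (-4.50×10⁻⁶)/(0.721) + (3.83×10⁻⁶)/(0.721)] = -1.34×10⁵ V.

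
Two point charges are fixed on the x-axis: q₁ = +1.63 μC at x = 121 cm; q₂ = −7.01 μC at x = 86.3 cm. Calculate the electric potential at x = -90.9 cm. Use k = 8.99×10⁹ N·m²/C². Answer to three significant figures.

The total potential is the scalar sum of each charge's contribution, V = Σ kqᵢ/rᵢ.
Distances from the field point to each charge: r₁ = 2.12 m, r₂ = 1.77 m.
V = k[(1.63×10⁻⁶)/(2.12) + (-7.01×10⁻⁶)/(1.77)] = -2.86×10⁴ V.

-2.86×10⁴ V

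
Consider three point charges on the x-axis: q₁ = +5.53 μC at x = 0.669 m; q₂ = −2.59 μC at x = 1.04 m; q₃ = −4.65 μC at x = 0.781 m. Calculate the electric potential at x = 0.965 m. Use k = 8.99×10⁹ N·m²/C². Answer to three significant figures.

-3.70×10⁵ V

Electric potential is a scalar, so the contributions from each charge add algebraically: V = Σ kqᵢ/rᵢ.
Distances from the field point to each charge: r₁ = 0.296 m, r₂ = 0.0750 m, r₃ = 0.184 m.
V = k[(5.53×10⁻⁶)/(0.296) + (-2.59×10⁻⁶)/(0.0750) + (-4.65×10⁻⁶)/(0.184)] = -3.70×10⁵ V.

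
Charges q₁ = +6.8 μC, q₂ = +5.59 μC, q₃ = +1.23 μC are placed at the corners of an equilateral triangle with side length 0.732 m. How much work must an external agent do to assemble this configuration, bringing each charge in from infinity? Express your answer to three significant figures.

The work to assemble the configuration equals its total potential energy, U = Σ kqᵢqⱼ/rᵢⱼ over all pairs.
All three pair separations equal the side length, 0.732 m.
U = (0.467) + (0.103) + (0.0844) = 0.654 J.

0.654 J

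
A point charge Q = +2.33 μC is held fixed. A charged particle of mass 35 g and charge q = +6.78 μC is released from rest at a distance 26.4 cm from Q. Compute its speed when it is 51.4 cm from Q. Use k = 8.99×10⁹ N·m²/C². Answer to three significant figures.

Only the electrostatic force acts, so mechanical energy is conserved: ½mv² = U₁ − U₂ = kQq(1/r₁ − 1/r₂).
U₁ − U₂ = (8.99×10⁹ N·m²/C²)(2.33×10⁻⁶ C)(6.78×10⁻⁶ C)(1/0.264 − 1/0.514) = 0.262 J.
v = √(2·0.262/0.0350) = 3.87 m/s.

3.87 m/s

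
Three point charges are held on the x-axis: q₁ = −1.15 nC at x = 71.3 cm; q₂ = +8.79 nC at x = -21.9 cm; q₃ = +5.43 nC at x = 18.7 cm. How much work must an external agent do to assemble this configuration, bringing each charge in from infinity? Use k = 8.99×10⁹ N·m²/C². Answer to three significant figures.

The work to assemble the configuration equals its total potential energy, U = Σ kqᵢqⱼ/rᵢⱼ over all pairs.
Pair separations: r₁₂ = 0.932 m, r₁₃ = 0.526 m, r₂₃ = 0.406 m.
U = (-9.75×10⁻⁸) + (-1.07×10⁻⁷) + (1.06×10⁻⁶) = 8.53×10⁻⁷ J.

8.53×10⁻⁷ J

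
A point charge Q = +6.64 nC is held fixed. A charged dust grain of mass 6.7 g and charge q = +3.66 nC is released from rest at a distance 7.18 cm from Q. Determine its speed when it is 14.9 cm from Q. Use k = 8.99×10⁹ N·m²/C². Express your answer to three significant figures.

Only the electrostatic force acts, so mechanical energy is conserved: ½mv² = U₁ − U₂ = kQq(1/r₁ − 1/r₂).
U₁ − U₂ = (8.99×10⁹ N·m²/C²)(6.64×10⁻⁹ C)(3.66×10⁻⁹ C)(1/0.0718 − 1/0.149) = 1.58×10⁻⁶ J.
v = √(2·1.58×10⁻⁶/6.70×10⁻³) = 0.0217 m/s.

0.0217 m/s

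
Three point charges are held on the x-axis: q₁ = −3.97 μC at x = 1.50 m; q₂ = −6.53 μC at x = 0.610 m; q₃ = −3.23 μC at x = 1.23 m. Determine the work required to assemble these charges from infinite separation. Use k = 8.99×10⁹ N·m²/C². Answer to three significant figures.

The assembly work is the sum of pairwise potential energies, U = Σ_{i<j} kqᵢqⱼ/rᵢⱼ.
Pair separations: r₁₂ = 0.890 m, r₁₃ = 0.270 m, r₂₃ = 0.620 m.
U = (0.262) + (0.427) + (0.306) = 0.995 J.

0.995 J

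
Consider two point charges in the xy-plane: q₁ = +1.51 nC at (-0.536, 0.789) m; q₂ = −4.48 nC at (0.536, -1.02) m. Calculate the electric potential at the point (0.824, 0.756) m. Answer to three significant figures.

The total potential is the scalar sum of each charge's contribution, V = Σ kqᵢ/rᵢ.
Distances from the field point to each charge: r₁ = 1.36 m, r₂ = 1.80 m.
V = k[(1.51×10⁻⁹)/(1.36) + (-4.48×10⁻⁹)/(1.80)] = -12.4 V.

-12.4 V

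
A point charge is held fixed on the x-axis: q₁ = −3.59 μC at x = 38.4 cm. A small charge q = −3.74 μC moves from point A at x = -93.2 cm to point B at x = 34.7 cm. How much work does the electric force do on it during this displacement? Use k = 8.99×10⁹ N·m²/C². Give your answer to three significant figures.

The work done by the electric force is W_field = −ΔU = −q(V_B − V_A) = q(V_A − V_B).
At A: distance to the source charge is 1.32 m; V_A = kq₁/r = -2.45×10⁴ V.
At B: distance to the source charge is 0.0370 m; V_B = kq₁/r = -8.72×10⁵ V.
ΔV = V_B − V_A = -8.48×10⁵ V.
W_field = −qΔV = −(-3.74×10⁻⁶ C)(-8.48×10⁵ V) = -3.17 J.

-3.17 J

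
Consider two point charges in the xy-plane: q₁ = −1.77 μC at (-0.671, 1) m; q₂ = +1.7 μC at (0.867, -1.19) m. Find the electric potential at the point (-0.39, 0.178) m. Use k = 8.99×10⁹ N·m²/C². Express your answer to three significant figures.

-1.01×10⁴ V

The total potential is the scalar sum of each charge's contribution, V = Σ kqᵢ/rᵢ.
Distances from the field point to each charge: r₁ = 0.869 m, r₂ = 1.86 m.
V = k[(-1.77×10⁻⁶)/(0.869) + (1.70×10⁻⁶)/(1.86)] = -1.01×10⁴ V.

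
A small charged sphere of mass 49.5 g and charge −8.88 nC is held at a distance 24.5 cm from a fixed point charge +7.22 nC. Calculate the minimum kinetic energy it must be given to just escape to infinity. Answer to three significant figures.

2.35×10⁻⁶ J

To just escape, total mechanical energy must reach zero at infinity: ½mv²_min + U = 0, so ½mv²_min = −U = |kQq|/r.
|U| = |kQq|/r = (8.99×10⁹ N·m²/C²)(7.22×10⁻⁹)(8.88×10⁻⁹)/(0.245) = 2.35×10⁻⁶ J.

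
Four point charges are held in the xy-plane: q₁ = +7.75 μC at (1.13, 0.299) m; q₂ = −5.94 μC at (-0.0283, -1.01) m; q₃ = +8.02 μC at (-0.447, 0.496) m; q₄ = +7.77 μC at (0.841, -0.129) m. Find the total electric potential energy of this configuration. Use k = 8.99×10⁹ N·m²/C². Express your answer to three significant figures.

The assembly work is the sum of pairwise potential energies, U = Σ_{i<j} kqᵢqⱼ/rᵢⱼ.
Pair separations: r₁₂ = 1.75 m, r₁₃ = 1.59 m, r₁₄ = 0.516 m, r₂₃ = 1.56 m, r₂₄ = 1.24 m, r₃₄ = 1.43 m.
Summing all 6 pair terms gives U = 0.945 J.

0.945 J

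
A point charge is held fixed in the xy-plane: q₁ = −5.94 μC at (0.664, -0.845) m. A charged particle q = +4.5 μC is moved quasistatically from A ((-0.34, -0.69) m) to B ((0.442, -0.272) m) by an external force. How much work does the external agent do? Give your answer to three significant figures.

-0.155 J

For quasistatic motion the external work equals the change in potential energy: W_ext = qΔV = q(V_B − V_A).
At A: distance to the source charge is 1.02 m; V_A = kq₁/r = -5.26×10⁴ V.
At B: distance to the source charge is 0.615 m; V_B = kq₁/r = -8.69×10⁴ V.
ΔV = V_B − V_A = -3.43×10⁴ V.
W_ext = qΔV = (4.50×10⁻⁶ C)(-3.43×10⁴ V) = -0.155 J.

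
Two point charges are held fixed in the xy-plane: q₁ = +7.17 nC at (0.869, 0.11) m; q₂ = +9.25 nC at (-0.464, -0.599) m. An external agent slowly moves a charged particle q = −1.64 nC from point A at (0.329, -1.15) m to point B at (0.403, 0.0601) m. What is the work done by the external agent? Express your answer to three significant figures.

For quasistatic motion the external work equals the change in potential energy: W_ext = qΔV = q(V_B − V_A).
At A: distances to the source charges are 1.37 m, 0.966 m; V_A = Σ kqᵢ/rᵢ = 133 V.
At B: distances to the source charges are 0.469 m, 1.09 m; V_B = Σ kqᵢ/rᵢ = 214 V.
ΔV = V_B − V_A = 80.8 V.
W_ext = qΔV = (-1.64×10⁻⁹ C)(80.8 V) = -1.32×10⁻⁷ J.

-1.32×10⁻⁷ J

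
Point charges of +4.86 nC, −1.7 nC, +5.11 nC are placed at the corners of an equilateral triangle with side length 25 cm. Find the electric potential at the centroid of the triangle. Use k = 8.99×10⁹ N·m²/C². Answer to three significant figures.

515 V

The total potential is the scalar sum of each charge's contribution, V = Σ kqᵢ/rᵢ.
The distance from each vertex to the centroid is a/√3 = 0.144 m.
V = k[(4.86×10⁻⁹)/(0.144) + (-1.70×10⁻⁹)/(0.144) + (5.11×10⁻⁹)/(0.144)] = 515 V.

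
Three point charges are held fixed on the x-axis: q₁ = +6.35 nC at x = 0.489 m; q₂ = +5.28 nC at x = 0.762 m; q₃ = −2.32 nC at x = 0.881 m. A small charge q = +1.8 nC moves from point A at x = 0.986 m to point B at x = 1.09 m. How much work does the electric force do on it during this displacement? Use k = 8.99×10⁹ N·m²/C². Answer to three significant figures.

-2.12×10⁻⁸ J

The work done by the electric force is W_field = −ΔU = −q(V_B − V_A) = q(V_A − V_B).
At A: distances to the source charges are 0.497 m, 0.224 m, 0.105 m; V_A = Σ kqᵢ/rᵢ = 128 V.
At B: distances to the source charges are 0.601 m, 0.328 m, 0.209 m; V_B = Σ kqᵢ/rᵢ = 140 V.
ΔV = V_B − V_A = 11.8 V.
W_field = −qΔV = −(1.80×10⁻⁹ C)(11.8 V) = -2.12×10⁻⁸ J.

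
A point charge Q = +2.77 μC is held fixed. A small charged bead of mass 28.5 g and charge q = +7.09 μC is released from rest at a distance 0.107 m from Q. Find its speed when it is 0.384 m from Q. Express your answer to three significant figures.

9.14 m/s

Only the electrostatic force acts, so mechanical energy is conserved: ½mv² = U₁ − U₂ = kQq(1/r₁ − 1/r₂).
U₁ − U₂ = (8.99×10⁹ N·m²/C²)(2.77×10⁻⁶ C)(7.09×10⁻⁶ C)(1/0.107 − 1/0.384) = 1.19 J.
v = √(2·1.19/0.0285) = 9.14 m/s.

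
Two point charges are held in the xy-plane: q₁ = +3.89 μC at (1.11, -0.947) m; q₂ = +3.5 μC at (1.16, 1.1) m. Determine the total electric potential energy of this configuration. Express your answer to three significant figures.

The assembly work is the sum of pairwise potential energies, U = Σ_{i<j} kqᵢqⱼ/rᵢⱼ.
Pair separations: r₁₂ = 2.05 m.
U = (0.0598) = 0.0598 J.

0.0598 J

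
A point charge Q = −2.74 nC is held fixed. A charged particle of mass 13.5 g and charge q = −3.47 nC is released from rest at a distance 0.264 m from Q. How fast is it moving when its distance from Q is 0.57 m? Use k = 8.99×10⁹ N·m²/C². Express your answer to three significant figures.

Only the electrostatic force acts, so mechanical energy is conserved: ½mv² = U₁ − U₂ = kQq(1/r₁ − 1/r₂).
U₁ − U₂ = (8.99×10⁹ N·m²/C²)(-2.74×10⁻⁹ C)(-3.47×10⁻⁹ C)(1/0.264 − 1/0.570) = 1.74×10⁻⁷ J.
v = √(2·1.74×10⁻⁷/0.0135) = 5.07×10⁻³ m/s.

5.07×10⁻³ m/s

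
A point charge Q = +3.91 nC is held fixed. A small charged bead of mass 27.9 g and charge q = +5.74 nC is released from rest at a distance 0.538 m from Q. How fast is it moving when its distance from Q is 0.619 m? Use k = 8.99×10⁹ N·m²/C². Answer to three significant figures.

1.88×10⁻³ m/s

Only the electrostatic force acts, so mechanical energy is conserved: ½mv² = U₁ − U₂ = kQq(1/r₁ − 1/r₂).
U₁ − U₂ = (8.99×10⁹ N·m²/C²)(3.91×10⁻⁹ C)(5.74×10⁻⁹ C)(1/0.538 − 1/0.619) = 4.91×10⁻⁸ J.
v = √(2·4.91×10⁻⁸/0.0279) = 1.88×10⁻³ m/s.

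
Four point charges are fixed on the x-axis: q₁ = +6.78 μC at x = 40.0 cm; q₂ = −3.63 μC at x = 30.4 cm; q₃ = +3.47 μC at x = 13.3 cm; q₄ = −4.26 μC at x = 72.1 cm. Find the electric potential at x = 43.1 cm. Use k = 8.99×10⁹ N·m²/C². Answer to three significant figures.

1.68×10⁶ V

The total potential is the scalar sum of each charge's contribution, V = Σ kqᵢ/rᵢ.
Distances from the field point to each charge: r₁ = 0.0310 m, r₂ = 0.127 m, r₃ = 0.298 m, r₄ = 0.290 m.
V = k[(6.78×10⁻⁶)/(0.0310) + (-3.63×10⁻⁶)/(0.127) + (3.47×10⁻⁶)/(0.298) + (-4.26×10⁻⁶)/(0.290)] = 1.68×10⁶ V.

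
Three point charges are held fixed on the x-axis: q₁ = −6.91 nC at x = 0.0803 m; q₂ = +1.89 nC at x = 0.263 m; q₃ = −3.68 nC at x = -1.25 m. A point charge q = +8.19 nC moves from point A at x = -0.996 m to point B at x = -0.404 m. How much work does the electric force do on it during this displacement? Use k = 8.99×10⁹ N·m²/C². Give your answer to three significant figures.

The work done by the electric force is W_field = −ΔU = −q(V_B − V_A) = q(V_A − V_B).
At A: distances to the source charges are 1.08 m, 1.26 m, 0.254 m; V_A = Σ kqᵢ/rᵢ = -174 V.
At B: distances to the source charges are 0.484 m, 0.667 m, 0.846 m; V_B = Σ kqᵢ/rᵢ = -142 V.
ΔV = V_B − V_A = 32.6 V.
W_field = −qΔV = −(8.19×10⁻⁹ C)(32.6 V) = -2.67×10⁻⁷ J.

-2.67×10⁻⁷ J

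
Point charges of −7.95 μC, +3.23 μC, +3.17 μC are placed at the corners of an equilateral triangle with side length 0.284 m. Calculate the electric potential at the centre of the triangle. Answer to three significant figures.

-8.50×10⁴ V

Electric potential is a scalar, so the contributions from each charge add algebraically: V = Σ kqᵢ/rᵢ.
The distance from each vertex to the centroid is a/√3 = 0.164 m.
V = k[(-7.95×10⁻⁶)/(0.164) + (3.23×10⁻⁶)/(0.164) + (3.17×10⁻⁶)/(0.164)] = -8.50×10⁴ V.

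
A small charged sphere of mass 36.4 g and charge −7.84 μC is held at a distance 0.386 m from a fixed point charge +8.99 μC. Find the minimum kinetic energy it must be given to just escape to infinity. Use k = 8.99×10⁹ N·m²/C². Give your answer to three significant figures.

To just escape, total mechanical energy must reach zero at infinity: ½mv²_min + U = 0, so ½mv²_min = −U = |kQq|/r.
|U| = |kQq|/r = (8.99×10⁹ N·m²/C²)(8.99×10⁻⁶)(7.84×10⁻⁶)/(0.386) = 1.64 J.

1.64 J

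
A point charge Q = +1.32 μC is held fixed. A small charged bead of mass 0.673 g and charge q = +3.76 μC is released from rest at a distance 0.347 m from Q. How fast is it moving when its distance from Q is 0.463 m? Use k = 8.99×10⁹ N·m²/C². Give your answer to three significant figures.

Only the electrostatic force acts, so mechanical energy is conserved: ½mv² = U₁ − U₂ = kQq(1/r₁ − 1/r₂).
U₁ − U₂ = (8.99×10⁹ N·m²/C²)(1.32×10⁻⁶ C)(3.76×10⁻⁶ C)(1/0.347 − 1/0.463) = 0.0322 J.
v = √(2·0.0322/6.73×10⁻⁴) = 9.78 m/s.

9.78 m/s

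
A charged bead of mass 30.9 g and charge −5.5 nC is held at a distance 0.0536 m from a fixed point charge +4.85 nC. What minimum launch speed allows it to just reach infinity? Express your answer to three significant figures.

To just escape, total mechanical energy must reach zero at infinity: ½mv²_min + U = 0, so ½mv²_min = −U = |kQq|/r.
|U| = |kQq|/r = (8.99×10⁹ N·m²/C²)(4.85×10⁻⁹)(5.50×10⁻⁹)/(0.0536) = 4.47×10⁻⁶ J.
v_min = √(2|U|/m) = √(2·4.47×10⁻⁶/0.0309) = 0.0170 m/s.

0.0170 m/s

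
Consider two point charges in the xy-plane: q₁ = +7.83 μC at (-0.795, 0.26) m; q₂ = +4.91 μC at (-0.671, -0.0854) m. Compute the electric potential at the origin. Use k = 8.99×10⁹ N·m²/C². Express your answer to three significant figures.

1.49×10⁵ V

The total potential is the scalar sum of each charge's contribution, V = Σ kqᵢ/rᵢ.
Distances from the field point to each charge: r₁ = 0.836 m, r₂ = 0.676 m.
V = k[(7.83×10⁻⁶)/(0.836) + (4.91×10⁻⁶)/(0.676)] = 1.49×10⁵ V.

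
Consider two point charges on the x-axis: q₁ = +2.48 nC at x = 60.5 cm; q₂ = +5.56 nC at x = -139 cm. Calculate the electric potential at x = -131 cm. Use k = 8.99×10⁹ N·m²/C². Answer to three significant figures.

636 V

Electric potential is a scalar, so the contributions from each charge add algebraically: V = Σ kqᵢ/rᵢ.
Distances from the field point to each charge: r₁ = 1.92 m, r₂ = 0.0800 m.
V = k[(2.48×10⁻⁹)/(1.92) + (5.56×10⁻⁹)/(0.0800)] = 636 V.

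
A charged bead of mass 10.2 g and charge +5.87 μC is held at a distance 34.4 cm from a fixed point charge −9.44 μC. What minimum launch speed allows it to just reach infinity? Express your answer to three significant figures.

To just escape, total mechanical energy must reach zero at infinity: ½mv²_min + U = 0, so ½mv²_min = −U = |kQq|/r.
|U| = |kQq|/r = (8.99×10⁹ N·m²/C²)(9.44×10⁻⁶)(5.87×10⁻⁶)/(0.344) = 1.45 J.
v_min = √(2|U|/m) = √(2·1.45/0.0102) = 16.9 m/s.

16.9 m/s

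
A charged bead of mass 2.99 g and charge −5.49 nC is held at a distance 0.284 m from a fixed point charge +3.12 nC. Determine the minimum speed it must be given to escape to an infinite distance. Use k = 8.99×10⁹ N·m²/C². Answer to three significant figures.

0.0190 m/s

To just escape, total mechanical energy must reach zero at infinity: ½mv²_min + U = 0, so ½mv²_min = −U = |kQq|/r.
|U| = |kQq|/r = (8.99×10⁹ N·m²/C²)(3.12×10⁻⁹)(5.49×10⁻⁹)/(0.284) = 5.42×10⁻⁷ J.
v_min = √(2|U|/m) = √(2·5.42×10⁻⁷/2.99×10⁻³) = 0.0190 m/s.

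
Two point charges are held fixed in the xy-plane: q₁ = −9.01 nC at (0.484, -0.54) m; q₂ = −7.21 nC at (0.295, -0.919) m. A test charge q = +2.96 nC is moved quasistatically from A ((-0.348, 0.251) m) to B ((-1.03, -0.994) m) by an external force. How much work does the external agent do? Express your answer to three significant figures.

5.63×10⁻⁸ J

For quasistatic motion the external work equals the change in potential energy: W_ext = qΔV = q(V_B − V_A).
At A: distances to the source charges are 1.15 m, 1.34 m; V_A = Σ kqᵢ/rᵢ = -119 V.
At B: distances to the source charges are 1.58 m, 1.33 m; V_B = Σ kqᵢ/rᵢ = -100 V.
ΔV = V_B − V_A = 19.0 V.
W_ext = qΔV = (2.96×10⁻⁹ C)(19.0 V) = 5.63×10⁻⁸ J.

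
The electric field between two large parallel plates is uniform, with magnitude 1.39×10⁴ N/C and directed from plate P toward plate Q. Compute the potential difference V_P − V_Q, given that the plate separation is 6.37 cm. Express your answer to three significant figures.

In a uniform field, potential decreases in the direction of E: ΔV = −E·d for a displacement d parallel to E.
Going from Q to P is a displacement of 6.37 cm opposite to the field, so V_P − V_Q = +Ed = 885 V.

885 V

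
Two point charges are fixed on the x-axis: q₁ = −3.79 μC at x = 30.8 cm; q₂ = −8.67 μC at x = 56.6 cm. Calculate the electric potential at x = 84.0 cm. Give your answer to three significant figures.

The total potential is the scalar sum of each charge's contribution, V = Σ kqᵢ/rᵢ.
Distances from the field point to each charge: r₁ = 0.532 m, r₂ = 0.274 m.
V = k[(-3.79×10⁻⁶)/(0.532) + (-8.67×10⁻⁶)/(0.274)] = -3.49×10⁵ V.

-3.49×10⁵ V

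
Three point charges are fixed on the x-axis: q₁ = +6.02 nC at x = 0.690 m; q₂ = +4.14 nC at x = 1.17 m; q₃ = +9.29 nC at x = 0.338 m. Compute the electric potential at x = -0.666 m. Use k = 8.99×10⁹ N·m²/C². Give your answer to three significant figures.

Electric potential is a scalar, so the contributions from each charge add algebraically: V = Σ kqᵢ/rᵢ.
Distances from the field point to each charge: r₁ = 1.36 m, r₂ = 1.84 m, r₃ = 1.00 m.
V = k[(6.02×10⁻⁹)/(1.36) + (4.14×10⁻⁹)/(1.84) + (9.29×10⁻⁹)/(1.00)] = 143 V.

143 V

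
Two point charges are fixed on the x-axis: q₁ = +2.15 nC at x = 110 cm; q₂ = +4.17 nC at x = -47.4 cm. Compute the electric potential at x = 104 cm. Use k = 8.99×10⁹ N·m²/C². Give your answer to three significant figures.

347 V

Electric potential is a scalar, so the contributions from each charge add algebraically: V = Σ kqᵢ/rᵢ.
Distances from the field point to each charge: r₁ = 0.0600 m, r₂ = 1.51 m.
V = k[(2.15×10⁻⁹)/(0.0600) + (4.17×10⁻⁹)/(1.51)] = 347 V.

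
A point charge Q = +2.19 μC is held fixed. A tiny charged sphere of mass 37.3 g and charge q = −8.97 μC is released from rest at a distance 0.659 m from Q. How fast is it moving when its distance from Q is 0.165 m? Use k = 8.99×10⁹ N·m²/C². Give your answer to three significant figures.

Only the electrostatic force acts, so mechanical energy is conserved: ½mv² = U₁ − U₂ = kQq(1/r₁ − 1/r₂).
U₁ − U₂ = (8.99×10⁹ N·m²/C²)(2.19×10⁻⁶ C)(-8.97×10⁻⁶ C)(1/0.659 − 1/0.165) = 0.802 J.
v = √(2·0.802/0.0373) = 6.56 m/s.

6.56 m/s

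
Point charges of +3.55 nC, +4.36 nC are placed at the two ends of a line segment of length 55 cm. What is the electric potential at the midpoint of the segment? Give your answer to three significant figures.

259 V

Electric potential is a scalar, so the contributions from each charge add algebraically: V = Σ kqᵢ/rᵢ.
Each charge is 0.275 m from the midpoint.
V = k[(3.55×10⁻⁹)/(0.275) + (4.36×10⁻⁹)/(0.275)] = 259 V.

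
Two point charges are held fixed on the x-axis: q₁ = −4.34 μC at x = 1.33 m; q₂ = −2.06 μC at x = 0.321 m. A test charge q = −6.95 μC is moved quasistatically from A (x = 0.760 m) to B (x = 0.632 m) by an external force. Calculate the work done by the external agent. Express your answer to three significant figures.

For quasistatic motion the external work equals the change in potential energy: W_ext = qΔV = q(V_B − V_A).
At A: distances to the source charges are 0.570 m, 0.439 m; V_A = Σ kqᵢ/rᵢ = -1.11×10⁵ V.
At B: distances to the source charges are 0.698 m, 0.311 m; V_B = Σ kqᵢ/rᵢ = -1.15×10⁵ V.
ΔV = V_B − V_A = -4810 V.
W_ext = qΔV = (-6.95×10⁻⁶ C)(-4810 V) = 0.0334 J.

0.0334 J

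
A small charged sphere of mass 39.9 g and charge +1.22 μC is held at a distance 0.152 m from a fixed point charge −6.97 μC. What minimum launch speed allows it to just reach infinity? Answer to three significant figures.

To just escape, total mechanical energy must reach zero at infinity: ½mv²_min + U = 0, so ½mv²_min = −U = |kQq|/r.
|U| = |kQq|/r = (8.99×10⁹ N·m²/C²)(6.97×10⁻⁶)(1.22×10⁻⁶)/(0.152) = 0.503 J.
v_min = √(2|U|/m) = √(2·0.503/0.0399) = 5.02 m/s.

5.02 m/s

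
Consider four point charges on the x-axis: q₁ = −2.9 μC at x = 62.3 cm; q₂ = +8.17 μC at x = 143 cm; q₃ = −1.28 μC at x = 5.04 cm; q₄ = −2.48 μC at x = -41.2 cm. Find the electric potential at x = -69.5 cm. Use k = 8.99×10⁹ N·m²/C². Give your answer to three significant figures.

Electric potential is a scalar, so the contributions from each charge add algebraically: V = Σ kqᵢ/rᵢ.
Distances from the field point to each charge: r₁ = 1.32 m, r₂ = 2.12 m, r₃ = 0.745 m, r₄ = 0.283 m.
V = k[(-2.90×10⁻⁶)/(1.32) + (8.17×10⁻⁶)/(2.12) + (-1.28×10⁻⁶)/(0.745) + (-2.48×10⁻⁶)/(0.283)] = -7.94×10⁴ V.

-7.94×10⁴ V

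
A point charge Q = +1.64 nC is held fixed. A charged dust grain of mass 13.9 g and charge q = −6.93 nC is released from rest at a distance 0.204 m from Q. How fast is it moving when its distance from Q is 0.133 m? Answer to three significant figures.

6.20×10⁻³ m/s

Only the electrostatic force acts, so mechanical energy is conserved: ½mv² = U₁ − U₂ = kQq(1/r₁ − 1/r₂).
U₁ − U₂ = (8.99×10⁹ N·m²/C²)(1.64×10⁻⁹ C)(-6.93×10⁻⁹ C)(1/0.204 − 1/0.133) = 2.67×10⁻⁷ J.
v = √(2·2.67×10⁻⁷/0.0139) = 6.20×10⁻³ m/s.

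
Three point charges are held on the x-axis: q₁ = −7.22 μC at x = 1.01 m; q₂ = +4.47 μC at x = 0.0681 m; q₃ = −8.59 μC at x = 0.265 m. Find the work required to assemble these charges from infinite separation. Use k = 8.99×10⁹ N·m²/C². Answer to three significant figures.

-1.31 J

The assembly work is the sum of pairwise potential energies, U = Σ_{i<j} kqᵢqⱼ/rᵢⱼ.
Pair separations: r₁₂ = 0.942 m, r₁₃ = 0.745 m, r₂₃ = 0.197 m.
U = (-0.308) + (0.748) + (-1.75) = -1.31 J.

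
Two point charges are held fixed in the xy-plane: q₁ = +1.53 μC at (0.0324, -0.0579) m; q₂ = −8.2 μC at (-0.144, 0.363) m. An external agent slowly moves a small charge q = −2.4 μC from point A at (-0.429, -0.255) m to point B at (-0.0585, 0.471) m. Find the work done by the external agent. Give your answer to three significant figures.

For quasistatic motion the external work equals the change in potential energy: W_ext = qΔV = q(V_B − V_A).
At A: distances to the source charges are 0.502 m, 0.681 m; V_A = Σ kqᵢ/rᵢ = -8.09×10⁴ V.
At B: distances to the source charges are 0.537 m, 0.138 m; V_B = Σ kqᵢ/rᵢ = -5.10×10⁵ V.
ΔV = V_B − V_A = -4.29×10⁵ V.
W_ext = qΔV = (-2.40×10⁻⁶ C)(-4.29×10⁵ V) = 1.03 J.

1.03 J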